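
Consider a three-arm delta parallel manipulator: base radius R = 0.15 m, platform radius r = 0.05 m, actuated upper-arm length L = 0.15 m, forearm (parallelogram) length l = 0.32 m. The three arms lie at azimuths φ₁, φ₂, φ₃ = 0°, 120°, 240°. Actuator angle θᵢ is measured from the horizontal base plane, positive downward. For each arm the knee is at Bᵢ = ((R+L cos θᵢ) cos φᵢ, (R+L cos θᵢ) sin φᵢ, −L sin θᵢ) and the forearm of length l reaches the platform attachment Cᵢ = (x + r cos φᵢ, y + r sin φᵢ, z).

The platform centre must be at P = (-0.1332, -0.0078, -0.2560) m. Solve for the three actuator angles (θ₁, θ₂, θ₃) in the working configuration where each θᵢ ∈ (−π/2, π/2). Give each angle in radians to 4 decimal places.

arm 1 (φ=0.0°): x'=-0.1332, y'=-0.0078
  A cos θ + B sin θ = C:  0.2332·cos θ + -0.2560·sin θ = -0.1336
  √(A²+B²)=0.3463;  θ1 = -0.8320+1.9669 ≈ 1.1349
rotate P by −φ2: (0.0598, 0.1193, -0.2560)
  A=0.0402, B=-0.2560, C=(l²−L²−A²−y'²−z²)/(2L)=-0.0049
  γ=atan2(-0.2560,0.0402)=-1.4152;  ψ=arccos(-0.0189)=1.5897;  θ2=γ+ψ≈0.1745
rotate P by −φ3: (0.0734, -0.1115, -0.2560)
  A cos θ + B sin θ = C:  0.0266·cos θ + -0.2560·sin θ = 0.0041
  θ3 = atan2(B,A) + arccos(C/0.2574) = 0.0878

θ₁ = 1.1349, θ₂ = 0.1745, θ₃ = 0.0878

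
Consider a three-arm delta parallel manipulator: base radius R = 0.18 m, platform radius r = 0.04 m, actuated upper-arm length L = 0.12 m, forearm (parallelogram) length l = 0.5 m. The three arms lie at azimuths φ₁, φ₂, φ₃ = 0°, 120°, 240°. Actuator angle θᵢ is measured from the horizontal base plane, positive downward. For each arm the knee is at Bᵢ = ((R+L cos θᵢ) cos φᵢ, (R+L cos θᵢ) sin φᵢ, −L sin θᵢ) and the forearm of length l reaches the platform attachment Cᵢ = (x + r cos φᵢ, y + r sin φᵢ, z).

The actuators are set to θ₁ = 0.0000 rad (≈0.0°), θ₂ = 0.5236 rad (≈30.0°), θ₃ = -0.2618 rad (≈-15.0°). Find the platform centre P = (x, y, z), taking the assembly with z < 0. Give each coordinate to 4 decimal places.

(0.0211, -0.0944, -0.4289)

O1 = (0.2600·cos0.0°, 0.2600·sin0.0°, 0.0000) = (0.2600, 0.0000, 0.0000)
arm 2 at φ=120.0°: (R−r)+L cos θ2 = 0.2439;  O2 = (-0.1220, 0.2112, -0.0600)
arm 3 at φ=240.0°: (R−r)+L cos θ3 = 0.2559;  O3 = (-0.1280, -0.2216, 0.0311)
|O₂|²−|O₁|² = -0.0045;  |O₃|²−|O₁|² = -0.0011
linear system: -0.7639x+0.4225y = -0.0045−-0.1200z; -0.7759x+-0.4433y = -0.0011−0.0621z
Cramer: x(z) = 0.0037-0.0404z;  y(z) = -0.0039+0.2109z
sphere 1 gives Az²+Bz+C=0 with A=1.0461, B=0.0191, C=-0.1843;  B²−4AC=0.7716;  roots -0.4289, 0.4107;  negative root z = -0.4289
x = 0.0211, y = -0.0944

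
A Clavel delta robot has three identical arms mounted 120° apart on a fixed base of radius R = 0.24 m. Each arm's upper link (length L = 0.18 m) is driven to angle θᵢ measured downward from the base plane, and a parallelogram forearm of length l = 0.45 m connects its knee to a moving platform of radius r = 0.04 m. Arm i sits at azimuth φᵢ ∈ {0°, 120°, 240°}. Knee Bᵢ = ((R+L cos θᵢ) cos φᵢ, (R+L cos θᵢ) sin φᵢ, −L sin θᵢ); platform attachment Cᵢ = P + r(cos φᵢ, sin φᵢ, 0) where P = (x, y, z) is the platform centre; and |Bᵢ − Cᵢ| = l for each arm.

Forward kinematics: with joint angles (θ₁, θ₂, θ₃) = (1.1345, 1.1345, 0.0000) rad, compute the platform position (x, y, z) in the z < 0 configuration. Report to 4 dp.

(-0.0823, -0.1425, -0.3951)

centre 1 = (0.2761·cos0.0°, 0.2761·sin0.0°, -0.1631) = (0.2761, 0.0000, -0.1631)
centre 2 = (0.2761·cos120.0°, 0.2761·sin120.0°, -0.1631) = (-0.1380, 0.2391, -0.1631)
φ3=240.0°: virtual centre (-0.1900, -0.3291, 0.0000), radius l
eliminate P² terms by subtracting sphere 1 from 2 and 3
[-0.8282 0.4782 0.0000]·P = 0.0000;  [-0.9321 -0.6582 0.3263]·P = 0.0416
det = 0.9908;  x = -0.0201+0.1575z,  y = -0.0348+0.2727z
into |P−centre ₁|² = l²: 1.0992z² + 0.2141z + -0.0870 = 0;  Δ = 0.4283;  z = -0.3951 or 0.2003 → z<0 root = -0.3951
x = -0.0823, y = -0.1425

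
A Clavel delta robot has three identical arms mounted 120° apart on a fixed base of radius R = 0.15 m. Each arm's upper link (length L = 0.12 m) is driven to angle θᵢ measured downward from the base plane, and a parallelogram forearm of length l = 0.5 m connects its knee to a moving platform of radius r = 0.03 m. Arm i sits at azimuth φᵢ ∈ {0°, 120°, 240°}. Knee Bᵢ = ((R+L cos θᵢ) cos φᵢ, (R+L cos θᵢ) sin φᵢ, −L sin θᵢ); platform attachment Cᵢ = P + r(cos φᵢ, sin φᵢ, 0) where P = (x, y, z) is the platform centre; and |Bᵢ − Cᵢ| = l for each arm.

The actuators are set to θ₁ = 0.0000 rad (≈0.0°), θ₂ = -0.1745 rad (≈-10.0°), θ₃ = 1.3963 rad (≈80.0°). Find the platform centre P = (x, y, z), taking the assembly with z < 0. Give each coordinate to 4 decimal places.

centre 1 = (0.2400·cos0.0°, 0.2400·sin0.0°, 0.0000) = (0.2400, 0.0000, 0.0000)
φ2=120.0°: virtual centre (-0.1191, 0.2063, 0.0208), radius l
centre 3 = (0.1408·cos240.0°, 0.1408·sin240.0°, -0.1182) = (-0.0704, -0.1220, -0.1182)
subtract pairs → two planes through P
plane₁₂: -0.7182x+0.4125y+0.0417z = -0.0004
det = 0.4313;  x = 0.0230+-0.2025z,  y = 0.0390+-0.4535z
into |P−centre ₁|² = l²: 1.2467z² + 0.0525z + -0.2014 = 0;  Δ = 1.0071;  z = -0.4235 or 0.3814 → z<0 root = -0.4235
x = 0.1088, y = 0.2311

(0.1088, 0.2311, -0.4235)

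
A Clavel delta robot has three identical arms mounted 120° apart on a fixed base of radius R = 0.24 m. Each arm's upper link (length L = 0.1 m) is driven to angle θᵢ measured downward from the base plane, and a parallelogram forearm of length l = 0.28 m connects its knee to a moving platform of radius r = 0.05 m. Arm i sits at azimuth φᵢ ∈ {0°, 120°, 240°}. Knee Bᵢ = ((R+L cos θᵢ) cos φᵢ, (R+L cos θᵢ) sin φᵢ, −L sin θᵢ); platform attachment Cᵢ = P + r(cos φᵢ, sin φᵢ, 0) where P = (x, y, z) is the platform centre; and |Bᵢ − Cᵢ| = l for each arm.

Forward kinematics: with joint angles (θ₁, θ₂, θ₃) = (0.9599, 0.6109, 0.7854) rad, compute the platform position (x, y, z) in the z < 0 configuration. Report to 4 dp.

(-0.0174, 0.0094, -0.1724)

arm 1 at φ=0.0°: e+L cos θ1 = 0.2474;  O1 = (0.2474, 0.0000, -0.0819)
O2 = (0.2719·cos120.0°, 0.2719·sin120.0°, -0.0574) = (-0.1360, 0.2355, -0.0574)
arm 3 at φ=240.0°: e+L cos θ3 = 0.2607;  O3 = (-0.1304, -0.2258, -0.0707)
subtract pairs → two planes through P
plane₁₂: -0.7666x+0.4710y+0.0491z = 0.0093
Cramer: x(z) = -0.0094+0.0466z;  y(z) = 0.0045-0.0284z
sphere 1 gives Az²+Bz+C=0 with A=1.0030, B=0.1396, C=-0.0057;  B²−4AC=0.0425;  roots -0.1724, 0.0332;  negative root z = -0.1724
x = -0.0174, y = 0.0094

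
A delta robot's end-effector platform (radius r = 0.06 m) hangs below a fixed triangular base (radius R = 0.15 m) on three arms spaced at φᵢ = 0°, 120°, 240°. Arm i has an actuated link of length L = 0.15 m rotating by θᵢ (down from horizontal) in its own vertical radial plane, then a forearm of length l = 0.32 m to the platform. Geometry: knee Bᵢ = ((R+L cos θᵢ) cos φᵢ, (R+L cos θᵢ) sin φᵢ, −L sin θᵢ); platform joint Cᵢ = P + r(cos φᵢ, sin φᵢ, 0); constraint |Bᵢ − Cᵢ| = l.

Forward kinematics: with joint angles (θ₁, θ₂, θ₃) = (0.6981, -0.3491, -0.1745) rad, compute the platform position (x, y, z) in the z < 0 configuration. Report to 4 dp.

(-0.0951, 0.0122, -0.2070)

φ1=0.0°: virtual centre (0.2049, 0.0000, -0.0964), radius l
φ2=120.0°: virtual centre (-0.1155, 0.2000, 0.0513), radius l
arm 3 at φ=240.0°: e+L cos θ3 = 0.2377;  S3 = (-0.1189, -0.2059, 0.0260)
eliminate P² terms by subtracting sphere 1 from 2 and 3
[-0.6408 0.4000 0.2954]·P = 0.0047;  [-0.6475 -0.4117 0.2449]·P = 0.0059
Cramer: x(z) = -0.0082+0.4200z;  y(z) = -0.0014-0.0658z
quadratic in z: (1.1807)z²+(0.0140)z+(-0.0477)=0, √Δ=0.4748 → z ∈ {-0.2070, 0.1951}; z = -0.2070 (taking z<0)
x = -0.0951, y = 0.0122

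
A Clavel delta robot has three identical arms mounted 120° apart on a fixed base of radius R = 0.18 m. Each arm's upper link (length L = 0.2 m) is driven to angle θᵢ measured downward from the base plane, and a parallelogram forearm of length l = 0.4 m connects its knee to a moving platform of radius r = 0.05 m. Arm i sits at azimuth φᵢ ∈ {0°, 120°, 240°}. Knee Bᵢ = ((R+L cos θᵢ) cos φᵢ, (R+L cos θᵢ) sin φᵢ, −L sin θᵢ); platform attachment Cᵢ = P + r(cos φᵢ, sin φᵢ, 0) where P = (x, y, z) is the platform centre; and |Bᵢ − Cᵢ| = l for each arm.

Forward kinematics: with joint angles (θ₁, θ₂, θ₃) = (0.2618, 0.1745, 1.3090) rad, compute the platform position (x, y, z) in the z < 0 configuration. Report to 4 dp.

(0.0891, 0.1745, -0.3252)

centre 1 = (0.3232·cos0.0°, 0.3232·sin0.0°, -0.0518) = (0.3232, 0.0000, -0.0518)
arm 2 at φ=120.0°: e+L cos θ2 = 0.3270;  centre 2 = (-0.1635, 0.2832, -0.0347)
arm 3 at φ=240.0°: e+L cos θ3 = 0.1818;  centre 3 = (-0.0909, -0.1574, -0.1932)
eliminate P² terms by subtracting sphere 1 from 2 and 3
linear system: -0.9733x+0.5663y = 0.0010−0.0341z; -0.8281x+-0.3148y = -0.0368−-0.2828z
Cramer: x(z) = 0.0265-0.1927z;  y(z) = 0.0472-0.3914z
into |P−centre ₁|² = l²: 1.1904z² + 0.1810z + -0.0670 = 0;  Δ = 0.3520;  z = -0.3252 or 0.1732 → z<0 root = -0.3252
x = 0.0891, y = 0.1745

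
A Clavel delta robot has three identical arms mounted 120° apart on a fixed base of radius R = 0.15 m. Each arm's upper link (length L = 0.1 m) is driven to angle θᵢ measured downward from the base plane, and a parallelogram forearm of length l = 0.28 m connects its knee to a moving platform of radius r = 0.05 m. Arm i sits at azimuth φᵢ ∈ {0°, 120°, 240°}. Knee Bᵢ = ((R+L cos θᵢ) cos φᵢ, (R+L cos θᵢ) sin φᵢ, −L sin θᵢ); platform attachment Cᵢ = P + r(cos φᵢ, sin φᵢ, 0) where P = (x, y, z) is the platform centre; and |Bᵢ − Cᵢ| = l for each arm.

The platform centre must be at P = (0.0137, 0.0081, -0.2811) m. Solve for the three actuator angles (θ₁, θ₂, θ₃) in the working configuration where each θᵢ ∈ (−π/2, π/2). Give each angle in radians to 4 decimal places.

θ₁ = 0.6113, θ₂ = 0.6981, θ₃ = 0.7853

rotate P by −φ1: (0.0137, 0.0081, -0.2811)
  A cos θ + B sin θ = C:  0.0863·cos θ + -0.2811·sin θ = -0.0907
  γ=atan2(-0.2811,0.0863)=-1.2729;  ψ=arccos(-0.3083)=1.8842;  θ1=γ+ψ≈0.6113
φ2=120.0° → target in arm frame (0.0002, -0.0159)
  A=0.0998, B=-0.2811, C=(l²−L²−A²−y'²−z²)/(2L)=-0.1042
  √(A²+B²)=0.2983;  θ2 = -1.2295+1.9276 ≈ 0.6981
φ3=240.0° → target in arm frame (-0.0139, 0.0078)
  A=0.1139, B=-0.2811, C=(l²−L²−A²−y'²−z²)/(2L)=-0.1182
  θ3 = atan2(B,A) + arccos(C/0.3033) = 0.7853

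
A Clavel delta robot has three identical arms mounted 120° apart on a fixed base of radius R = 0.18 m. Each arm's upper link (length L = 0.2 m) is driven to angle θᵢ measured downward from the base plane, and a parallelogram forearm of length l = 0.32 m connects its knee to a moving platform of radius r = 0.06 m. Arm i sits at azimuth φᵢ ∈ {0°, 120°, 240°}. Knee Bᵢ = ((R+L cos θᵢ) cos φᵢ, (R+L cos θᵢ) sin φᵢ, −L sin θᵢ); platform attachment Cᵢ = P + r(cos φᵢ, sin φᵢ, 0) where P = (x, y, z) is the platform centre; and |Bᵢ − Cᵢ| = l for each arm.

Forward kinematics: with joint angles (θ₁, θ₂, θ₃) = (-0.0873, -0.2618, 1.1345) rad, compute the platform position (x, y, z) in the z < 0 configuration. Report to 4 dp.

arm 1 at φ=0.0°: ρ1 = 0.3192;  O1 = (0.3192, 0.0000, 0.0174)
φ2=120.0°: virtual centre (-0.1566, 0.2712, 0.0518), radius l
arm 3 at φ=240.0°: ρ3 = 0.2045;  O3 = (-0.1023, -0.1771, -0.1813)
subtract pairs → two planes through P
linear system: -0.9517x+0.5425y = -0.0015−0.0687z; -0.8430x+-0.3542y = -0.0275−-0.3974z
det = 0.7944;  x = 0.0194+-0.2408z,  y = 0.0314+-0.5489z
quadratic in z: (1.3593)z²+(0.0750)z+(-0.0112)=0, √Δ=0.2583 → z ∈ {-0.1226, 0.0674}; z = -0.1226 (taking z<0)
x = 0.0490, y = 0.0987

(0.0490, 0.0987, -0.1226)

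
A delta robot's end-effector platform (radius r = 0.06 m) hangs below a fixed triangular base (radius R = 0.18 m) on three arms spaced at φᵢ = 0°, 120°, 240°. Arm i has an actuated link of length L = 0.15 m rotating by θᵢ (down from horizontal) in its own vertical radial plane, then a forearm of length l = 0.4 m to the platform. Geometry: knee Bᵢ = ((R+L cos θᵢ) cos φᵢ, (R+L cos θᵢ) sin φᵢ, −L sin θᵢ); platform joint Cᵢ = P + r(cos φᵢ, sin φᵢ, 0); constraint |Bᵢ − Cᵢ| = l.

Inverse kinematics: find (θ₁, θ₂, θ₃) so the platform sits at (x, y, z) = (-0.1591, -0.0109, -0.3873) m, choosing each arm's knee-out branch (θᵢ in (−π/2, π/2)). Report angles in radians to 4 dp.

rotate P by −φ1: (-0.1591, -0.0109, -0.3873)
  A=0.2791, B=-0.3873, C=(l²−L²−A²−y'²−z²)/(2L)=-0.3017
  γ=atan2(-0.3873,0.2791)=-0.9464;  ψ=arccos(-0.6320)=2.2550;  θ1=γ+ψ≈1.3086
φ2=120.0° → target in arm frame (0.0701, 0.1432)
  A cos θ + B sin θ = C:  0.0499·cos θ + -0.3873·sin θ = -0.1184
  θ2 = atan2(B,A) + arccos(C/0.3905) = 0.4360
arm 3 (φ=240.0°): x'=0.0890, y'=-0.1323
  e−x'=0.0310;  (l²−L²−(e−x')²−y'²−z²)/2L = -0.1033
  γ=atan2(-0.3873,0.0310)=-1.4909;  ψ=arccos(-0.2657)=1.8398;  θ3=γ+ψ≈0.3489

θ₁ = 1.3086, θ₂ = 0.4360, θ₃ = 0.3489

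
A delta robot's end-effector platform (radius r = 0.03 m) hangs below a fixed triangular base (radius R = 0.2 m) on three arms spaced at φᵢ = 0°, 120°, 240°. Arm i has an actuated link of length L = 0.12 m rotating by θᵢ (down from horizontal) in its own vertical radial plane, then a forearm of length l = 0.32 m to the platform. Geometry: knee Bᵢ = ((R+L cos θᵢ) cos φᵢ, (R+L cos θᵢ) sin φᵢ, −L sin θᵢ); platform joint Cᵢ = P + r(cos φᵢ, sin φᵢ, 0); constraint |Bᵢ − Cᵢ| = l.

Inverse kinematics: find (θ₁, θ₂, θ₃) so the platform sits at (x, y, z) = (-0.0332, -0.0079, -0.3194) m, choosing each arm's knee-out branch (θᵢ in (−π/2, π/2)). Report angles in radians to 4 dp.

θ₁ = 1.2219, θ₂ = 0.9603, θ₃ = 0.8726

arm 1 (φ=0.0°): x'=-0.0332, y'=-0.0079
  e−x'=0.2032;  (l²−L²−(e−x')²−y'²−z²)/2L = -0.2307
  θ1 = atan2(B,A) + arccos(C/0.3786) = 1.2219
φ2=120.0° → target in arm frame (0.0098, 0.0327)
  A=0.1602, B=-0.3194, C=(l²−L²−A²−y'²−z²)/(2L)=-0.1698
  θ2 = atan2(B,A) + arccos(C/0.3573) = 0.9603
arm 3 (φ=240.0°): x'=0.0234, y'=-0.0248
  A=0.1466, B=-0.3194, C=(l²−L²−A²−y'²−z²)/(2L)=-0.1505
  γ=atan2(-0.3194,0.1466)=-1.1406;  ψ=arccos(-0.4282)=2.0132;  θ3=γ+ψ≈0.8726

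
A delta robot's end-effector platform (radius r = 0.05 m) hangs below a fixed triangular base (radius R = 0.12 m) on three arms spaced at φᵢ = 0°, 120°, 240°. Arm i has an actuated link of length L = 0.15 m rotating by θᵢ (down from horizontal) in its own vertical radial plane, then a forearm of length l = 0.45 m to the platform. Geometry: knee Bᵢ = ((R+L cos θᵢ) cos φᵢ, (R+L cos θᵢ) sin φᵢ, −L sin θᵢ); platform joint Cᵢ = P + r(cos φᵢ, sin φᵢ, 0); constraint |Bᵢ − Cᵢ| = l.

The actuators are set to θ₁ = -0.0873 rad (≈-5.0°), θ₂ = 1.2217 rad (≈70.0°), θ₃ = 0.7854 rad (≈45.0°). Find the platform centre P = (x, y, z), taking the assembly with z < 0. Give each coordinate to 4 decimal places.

O1 = (0.2194·cos0.0°, 0.2194·sin0.0°, 0.0131) = (0.2194, 0.0000, 0.0131)
φ2=120.0°: virtual centre (-0.0607, 0.1051, -0.1410), radius l
arm 3 at φ=240.0°: ρ3 = 0.1761;  O3 = (-0.0880, -0.1525, -0.1061)
eliminate P² terms by subtracting sphere 1 from 2 and 3
linear system: -0.5602x+0.2101y = -0.0137−-0.3081z; -0.6149x+-0.3050y = -0.0061−-0.2383z
det = 0.3000;  x = 0.0182+-0.4800z,  y = -0.0168+0.1865z
sphere 1 gives Az²+Bz+C=0 with A=1.2652, B=0.1607, C=-0.1616;  B²−4AC=0.8434;  roots -0.4265, 0.2994;  negative root z = -0.4265
x = 0.2229, y = -0.0964

(0.2229, -0.0964, -0.4265)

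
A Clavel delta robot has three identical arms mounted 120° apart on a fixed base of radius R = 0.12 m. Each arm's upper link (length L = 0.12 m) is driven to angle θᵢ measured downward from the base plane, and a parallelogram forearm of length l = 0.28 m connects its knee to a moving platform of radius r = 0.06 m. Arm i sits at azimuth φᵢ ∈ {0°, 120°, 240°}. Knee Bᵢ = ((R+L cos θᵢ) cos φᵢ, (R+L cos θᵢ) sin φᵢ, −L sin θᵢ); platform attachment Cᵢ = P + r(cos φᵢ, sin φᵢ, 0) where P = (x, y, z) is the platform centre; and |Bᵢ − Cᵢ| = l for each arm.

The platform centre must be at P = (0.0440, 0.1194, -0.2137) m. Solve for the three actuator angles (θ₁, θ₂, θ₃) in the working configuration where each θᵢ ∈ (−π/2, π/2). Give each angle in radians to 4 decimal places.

rotate P by −φ1: (0.0440, 0.1194, -0.2137)
  A=0.0160, B=-0.2137, C=(l²−L²−A²−y'²−z²)/(2L)=0.0159
  θ1 = atan2(B,A) + arccos(C/0.2143) = 0.0004
rotate P by −φ2: (0.0814, -0.0978, -0.2137)
  e−x'=-0.0214;  (l²−L²−(e−x')²−y'²−z²)/2L = 0.0346
  θ2 = atan2(B,A) + arccos(C/0.2148) = -0.2617
φ3=240.0° → target in arm frame (-0.1254, -0.0216)
  e−x'=0.1854;  (l²−L²−(e−x')²−y'²−z²)/2L = -0.0688
  γ=atan2(-0.2137,0.1854)=-0.8562;  ψ=arccos(-0.2431)=1.8164;  θ3=γ+ψ≈0.9602

θ₁ = 0.0004, θ₂ = -0.2617, θ₃ = 0.9602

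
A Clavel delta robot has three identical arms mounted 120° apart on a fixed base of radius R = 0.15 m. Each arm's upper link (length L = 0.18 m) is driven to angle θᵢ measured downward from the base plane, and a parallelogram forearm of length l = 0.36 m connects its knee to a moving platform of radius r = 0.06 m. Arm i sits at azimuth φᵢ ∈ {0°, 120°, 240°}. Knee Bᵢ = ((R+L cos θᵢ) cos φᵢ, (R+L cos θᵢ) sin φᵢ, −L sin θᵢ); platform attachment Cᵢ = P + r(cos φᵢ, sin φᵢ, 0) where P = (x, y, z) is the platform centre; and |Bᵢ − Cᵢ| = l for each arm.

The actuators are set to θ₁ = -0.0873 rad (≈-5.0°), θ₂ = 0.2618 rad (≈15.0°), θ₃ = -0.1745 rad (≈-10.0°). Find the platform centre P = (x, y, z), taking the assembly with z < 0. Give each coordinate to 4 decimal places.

(0.0147, -0.0406, -0.2355)

centre 1 = (0.2693·cos0.0°, 0.2693·sin0.0°, 0.0157) = (0.2693, 0.0000, 0.0157)
centre 2 = (0.2639·cos120.0°, 0.2639·sin120.0°, -0.0466) = (-0.1319, 0.2285, -0.0466)
centre 3 = (0.2673·cos240.0°, 0.2673·sin240.0°, 0.0313) = (-0.1336, -0.2315, 0.0313)
eliminate P² terms by subtracting sphere 1 from 2 and 3
plane₁₂: -0.8025x+0.4570y+-0.1246z = -0.0010
det = 0.7398;  x = 0.0008+-0.0587z,  y = -0.0007+0.1694z
quadratic in z: (1.0322)z²+(-0.0001)z+(-0.0573)=0, √Δ=0.4863 → z ∈ {-0.2355, 0.2356}; z = -0.2355 (taking z<0)
x = 0.0147, y = -0.0406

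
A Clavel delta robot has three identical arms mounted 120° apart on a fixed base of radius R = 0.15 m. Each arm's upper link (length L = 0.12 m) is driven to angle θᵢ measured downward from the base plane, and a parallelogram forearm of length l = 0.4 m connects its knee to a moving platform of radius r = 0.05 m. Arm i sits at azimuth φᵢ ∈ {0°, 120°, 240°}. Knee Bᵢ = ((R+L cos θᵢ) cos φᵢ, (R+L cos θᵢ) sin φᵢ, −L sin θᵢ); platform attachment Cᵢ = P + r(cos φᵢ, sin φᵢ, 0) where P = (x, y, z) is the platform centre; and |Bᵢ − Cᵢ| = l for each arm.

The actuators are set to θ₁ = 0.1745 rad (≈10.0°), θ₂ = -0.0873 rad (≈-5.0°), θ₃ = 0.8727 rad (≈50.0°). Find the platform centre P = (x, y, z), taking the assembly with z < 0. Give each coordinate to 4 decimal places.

φ1=0.0°: virtual centre (0.2182, 0.0000, -0.0208), radius l
arm 2 at φ=120.0°: ρ2 = 0.2195;  centre 2 = (-0.1098, 0.1901, 0.0105)
φ3=240.0°: virtual centre (-0.0886, -0.1534, -0.0919), radius l
subtract pairs → two planes through P
plane₁₂: -0.6559x+0.3803y+0.0626z = 0.0003
det = 0.4345;  x = 0.0070+-0.0802z,  y = 0.0128+-0.3030z
sphere 1 gives Az²+Bz+C=0 with A=1.0983, B=0.0678, C=-0.1148;  B²−4AC=0.5089;  roots -0.3557, 0.2939;  negative root z = -0.3557
x = 0.0355, y = 0.1205

(0.0355, 0.1205, -0.3557)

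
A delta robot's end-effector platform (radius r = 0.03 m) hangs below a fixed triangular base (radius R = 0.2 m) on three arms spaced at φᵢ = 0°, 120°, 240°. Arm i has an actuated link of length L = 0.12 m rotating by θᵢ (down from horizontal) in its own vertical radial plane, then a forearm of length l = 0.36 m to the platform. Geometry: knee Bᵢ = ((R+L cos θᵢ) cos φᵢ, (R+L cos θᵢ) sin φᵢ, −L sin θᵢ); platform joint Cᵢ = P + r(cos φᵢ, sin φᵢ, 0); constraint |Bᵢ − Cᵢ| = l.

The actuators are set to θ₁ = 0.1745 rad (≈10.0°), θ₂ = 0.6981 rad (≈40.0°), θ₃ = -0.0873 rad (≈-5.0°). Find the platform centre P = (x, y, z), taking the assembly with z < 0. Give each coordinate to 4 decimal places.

(0.0138, -0.0556, -0.2471)

φ1=0.0°: virtual centre (0.2882, 0.0000, -0.0208), radius l
φ2=120.0°: virtual centre (-0.1310, 0.2268, -0.0771), radius l
arm 3 at φ=240.0°: e+L cos θ3 = 0.2895;  S3 = (-0.1448, -0.2508, 0.0105)
subtract pairs → two planes through P
linear system: -0.8383x+0.4537y = -0.0089−-0.1126z; -0.8659x+-0.5015y = 0.0005−0.0626z
Cramer: x(z) = 0.0052-0.0345z;  y(z) = -0.0100+0.1844z
quadratic in z: (1.0352)z²+(0.0575)z+(-0.0490)=0, √Δ=0.4542 → z ∈ {-0.2471, 0.1916}; z = -0.2471 (taking z<0)
x = 0.0138, y = -0.0556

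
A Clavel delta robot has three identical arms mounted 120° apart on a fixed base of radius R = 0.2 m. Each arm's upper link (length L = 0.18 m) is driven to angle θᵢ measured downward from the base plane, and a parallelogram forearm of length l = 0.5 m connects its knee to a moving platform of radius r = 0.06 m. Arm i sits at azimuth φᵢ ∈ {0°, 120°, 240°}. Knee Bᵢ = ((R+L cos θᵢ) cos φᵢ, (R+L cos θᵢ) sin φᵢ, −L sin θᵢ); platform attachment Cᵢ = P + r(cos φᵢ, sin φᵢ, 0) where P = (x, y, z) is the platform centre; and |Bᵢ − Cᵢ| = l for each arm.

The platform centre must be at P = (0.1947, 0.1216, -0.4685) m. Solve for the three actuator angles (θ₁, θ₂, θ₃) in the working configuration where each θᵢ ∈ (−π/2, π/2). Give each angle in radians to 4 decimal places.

arm 1 (φ=0.0°): x'=0.1947, y'=0.1216
  A cos θ + B sin θ = C:  -0.0547·cos θ + -0.4685·sin θ = -0.0546
  θ1 = atan2(B,A) + arccos(C/0.4717) = -0.0001
arm 2 (φ=120.0°): x'=0.0080, y'=-0.2294
  e−x'=0.1320;  (l²−L²−(e−x')²−y'²−z²)/2L = -0.1999
  √(A²+B²)=0.4868;  θ2 = -1.2961+1.9940 ≈ 0.6979
arm 3 (φ=240.0°): x'=-0.2027, y'=0.1078
  A=0.3427, B=-0.4685, C=(l²−L²−A²−y'²−z²)/(2L)=-0.3637
  √(A²+B²)=0.5804;  θ3 = -0.9393+2.2480 ≈ 1.3087

θ₁ = -0.0001, θ₂ = 0.6979, θ₃ = 1.3087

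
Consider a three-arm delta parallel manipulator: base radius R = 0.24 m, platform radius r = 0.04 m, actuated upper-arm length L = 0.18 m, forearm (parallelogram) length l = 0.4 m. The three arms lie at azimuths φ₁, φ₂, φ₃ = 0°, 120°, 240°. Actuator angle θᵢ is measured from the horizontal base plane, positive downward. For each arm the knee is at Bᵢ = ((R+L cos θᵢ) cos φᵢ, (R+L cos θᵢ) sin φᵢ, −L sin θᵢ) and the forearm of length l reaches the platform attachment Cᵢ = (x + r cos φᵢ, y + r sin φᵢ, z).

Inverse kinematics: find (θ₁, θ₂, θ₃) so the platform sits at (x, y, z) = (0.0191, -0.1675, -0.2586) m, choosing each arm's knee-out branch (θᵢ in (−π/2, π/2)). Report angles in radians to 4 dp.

φ1=0.0° → target in arm frame (0.0191, -0.1675)
  A=0.1809, B=-0.2586, C=(l²−L²−A²−y'²−z²)/(2L)=-0.0002
  θ1 = atan2(B,A) + arccos(C/0.3156) = 0.6109
rotate P by −φ2: (-0.1546, 0.0672, -0.2586)
  e−x'=0.3546;  (l²−L²−(e−x')²−y'²−z²)/2L = -0.1932
  γ=atan2(-0.2586,0.3546)=-0.6301;  ψ=arccos(-0.4401)=2.0265;  θ2=γ+ψ≈1.3964
φ3=240.0° → target in arm frame (0.1355, 0.1003)
  A=0.0645, B=-0.2586, C=(l²−L²−A²−y'²−z²)/(2L)=0.1292
  θ3 = atan2(B,A) + arccos(C/0.2665) = -0.2617

θ₁ = 0.6109, θ₂ = 1.3964, θ₃ = -0.2617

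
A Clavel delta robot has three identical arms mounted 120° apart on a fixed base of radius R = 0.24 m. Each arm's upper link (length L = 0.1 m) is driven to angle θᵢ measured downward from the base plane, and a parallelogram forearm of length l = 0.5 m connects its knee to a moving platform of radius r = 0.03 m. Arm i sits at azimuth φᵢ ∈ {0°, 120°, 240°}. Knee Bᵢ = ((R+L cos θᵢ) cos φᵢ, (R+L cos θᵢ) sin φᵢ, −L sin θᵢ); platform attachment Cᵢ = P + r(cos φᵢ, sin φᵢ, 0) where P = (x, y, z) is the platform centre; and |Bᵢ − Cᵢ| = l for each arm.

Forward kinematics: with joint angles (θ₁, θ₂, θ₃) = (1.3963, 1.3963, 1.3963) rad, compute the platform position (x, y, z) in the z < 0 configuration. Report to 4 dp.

(0.0000, 0.0000, -0.5438)

arm 1 at φ=0.0°: e+L cos θ1 = 0.2274;  O1 = (0.2274, 0.0000, -0.0985)
arm 2 at φ=120.0°: e+L cos θ2 = 0.2274;  O2 = (-0.1137, 0.1969, -0.0985)
φ3=240.0°: virtual centre (-0.1137, -0.1969, -0.0985), radius l
eliminate P² terms by subtracting sphere 1 from 2 and 3
linear system: -0.6821x+0.3938y = 0.0000−0.0000z; -0.6821x+-0.3938y = 0.0000−0.0000z
det = 0.5372;  x = 0.0000+0.0000z,  y = 0.0000+0.0000z
into |P−O₁|² = l²: 1.0000z² + 0.1970z + -0.1886 = 0;  Δ = 0.7932;  z = -0.5438 or 0.3468 → z<0 root = -0.5438
x = 0.0000, y = 0.0000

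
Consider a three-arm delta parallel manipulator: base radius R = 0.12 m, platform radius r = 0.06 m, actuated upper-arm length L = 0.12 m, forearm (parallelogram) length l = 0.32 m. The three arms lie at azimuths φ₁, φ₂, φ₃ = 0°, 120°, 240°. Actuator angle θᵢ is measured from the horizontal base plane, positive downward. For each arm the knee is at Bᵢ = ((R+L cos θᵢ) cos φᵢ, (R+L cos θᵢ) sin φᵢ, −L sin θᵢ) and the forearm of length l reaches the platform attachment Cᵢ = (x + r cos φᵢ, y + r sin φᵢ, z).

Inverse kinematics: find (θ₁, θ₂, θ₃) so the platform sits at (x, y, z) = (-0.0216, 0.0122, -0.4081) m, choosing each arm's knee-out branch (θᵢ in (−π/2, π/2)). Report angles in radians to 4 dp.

θ₁ = 1.2220, θ₂ = 1.0474, θ₃ = 1.1350

rotate P by −φ1: (-0.0216, 0.0122, -0.4081)
  A cos θ + B sin θ = C:  0.0816·cos θ + -0.4081·sin θ = -0.3556
  √(A²+B²)=0.4162;  θ1 = -1.3734+2.5954 ≈ 1.2220
arm 2 (φ=120.0°): x'=0.0214, y'=0.0126
  A cos θ + B sin θ = C:  0.0386·cos θ + -0.4081·sin θ = -0.3342
  γ=atan2(-0.4081,0.0386)=-1.4764;  ψ=arccos(-0.8152)=2.5238;  θ2=γ+ψ≈1.0474
rotate P by −φ3: (0.0002, -0.0248, -0.4081)
  A cos θ + B sin θ = C:  0.0598·cos θ + -0.4081·sin θ = -0.3447
  √(A²+B²)=0.4125;  θ3 = -1.4254+2.5603 ≈ 1.1350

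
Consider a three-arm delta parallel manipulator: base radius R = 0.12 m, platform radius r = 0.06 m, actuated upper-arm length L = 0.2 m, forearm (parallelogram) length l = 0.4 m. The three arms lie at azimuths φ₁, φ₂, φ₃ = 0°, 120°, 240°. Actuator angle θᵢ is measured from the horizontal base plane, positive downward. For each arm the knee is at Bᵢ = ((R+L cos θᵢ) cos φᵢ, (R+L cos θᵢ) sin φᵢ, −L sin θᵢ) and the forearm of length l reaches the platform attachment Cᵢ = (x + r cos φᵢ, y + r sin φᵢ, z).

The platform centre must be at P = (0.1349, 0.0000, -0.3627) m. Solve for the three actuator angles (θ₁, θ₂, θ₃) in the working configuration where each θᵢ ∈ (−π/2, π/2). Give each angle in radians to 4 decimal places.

rotate P by −φ1: (0.1349, 0.0000, -0.3627)
  A cos θ + B sin θ = C:  -0.0749·cos θ + -0.3627·sin θ = -0.0429
  √(A²+B²)=0.3704;  θ1 = -1.7744+1.6869 ≈ -0.0875
φ2=120.0° → target in arm frame (-0.0674, -0.1168)
  A=0.1274, B=-0.3627, C=(l²−L²−A²−y'²−z²)/(2L)=-0.1036
  γ=atan2(-0.3627,0.1274)=-1.2329;  ψ=arccos(-0.2695)=1.8437;  θ2=γ+ψ≈0.6108
φ3=240.0° → target in arm frame (-0.0675, 0.1168)
  A cos θ + B sin θ = C:  0.1275·cos θ + -0.3627·sin θ = -0.1036
  √(A²+B²)=0.3844;  θ3 = -1.2329+1.8437 ≈ 0.6108

θ₁ = -0.0875, θ₂ = 0.6108, θ₃ = 0.6108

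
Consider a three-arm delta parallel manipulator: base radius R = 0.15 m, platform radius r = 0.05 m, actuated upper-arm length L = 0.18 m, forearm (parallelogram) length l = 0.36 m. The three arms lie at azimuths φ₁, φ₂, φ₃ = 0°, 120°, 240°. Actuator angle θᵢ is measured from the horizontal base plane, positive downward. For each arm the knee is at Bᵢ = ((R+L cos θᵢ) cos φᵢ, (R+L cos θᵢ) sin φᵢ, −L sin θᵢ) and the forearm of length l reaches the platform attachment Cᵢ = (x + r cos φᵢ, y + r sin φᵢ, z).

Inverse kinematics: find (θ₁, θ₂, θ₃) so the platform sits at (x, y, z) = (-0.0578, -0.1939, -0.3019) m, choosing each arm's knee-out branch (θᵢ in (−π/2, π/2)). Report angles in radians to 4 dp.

θ₁ = 0.9599, θ₂ = 1.2216, θ₃ = -0.2620

φ1=0.0° → target in arm frame (-0.0578, -0.1939)
  A cos θ + B sin θ = C:  0.1578·cos θ + -0.3019·sin θ = -0.1568
  γ=atan2(-0.3019,0.1578)=-1.0892;  ψ=arccos(-0.4602)=2.0491;  θ1=γ+ψ≈0.9599
arm 2 (φ=120.0°): x'=-0.1390, y'=0.1470
  A=0.2390, B=-0.3019, C=(l²−L²−A²−y'²−z²)/(2L)=-0.2019
  √(A²+B²)=0.3851;  θ2 = -0.9011+2.1227 ≈ 1.2216
arm 3 (φ=240.0°): x'=0.1968, y'=0.0469
  A cos θ + B sin θ = C:  -0.0968·cos θ + -0.3019·sin θ = -0.0153
  √(A²+B²)=0.3170;  θ3 = -1.8811+1.6192 ≈ -0.2620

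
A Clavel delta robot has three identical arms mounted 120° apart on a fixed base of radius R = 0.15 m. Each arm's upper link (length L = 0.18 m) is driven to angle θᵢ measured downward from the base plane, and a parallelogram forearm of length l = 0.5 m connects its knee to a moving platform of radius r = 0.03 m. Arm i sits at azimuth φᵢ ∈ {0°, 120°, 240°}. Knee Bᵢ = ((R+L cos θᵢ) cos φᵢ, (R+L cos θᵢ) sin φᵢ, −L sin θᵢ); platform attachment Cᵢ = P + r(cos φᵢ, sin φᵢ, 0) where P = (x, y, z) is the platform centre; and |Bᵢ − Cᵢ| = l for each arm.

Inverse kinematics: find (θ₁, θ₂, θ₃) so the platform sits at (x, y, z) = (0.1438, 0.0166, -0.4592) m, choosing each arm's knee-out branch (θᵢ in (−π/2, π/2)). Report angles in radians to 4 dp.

θ₁ = -0.0874, θ₂ = 0.6106, θ₃ = 0.6978

arm 1 (φ=0.0°): x'=0.1438, y'=0.0166
  A=-0.0238, B=-0.4592, C=(l²−L²−A²−y'²−z²)/(2L)=0.0164
  γ=atan2(-0.4592,-0.0238)=-1.6226;  ψ=arccos(0.0356)=1.5352;  θ1=γ+ψ≈-0.0874
φ2=120.0° → target in arm frame (-0.0575, -0.1328)
  A cos θ + B sin θ = C:  0.1775·cos θ + -0.4592·sin θ = -0.1178
  γ=atan2(-0.4592,0.1775)=-1.2019;  ψ=arccos(-0.2394)=1.8125;  θ2=γ+ψ≈0.6106
arm 3 (φ=240.0°): x'=-0.0863, y'=0.1162
  A=0.2063, B=-0.4592, C=(l²−L²−A²−y'²−z²)/(2L)=-0.1370
  √(A²+B²)=0.5034;  θ3 = -1.1486+1.8464 ≈ 0.6978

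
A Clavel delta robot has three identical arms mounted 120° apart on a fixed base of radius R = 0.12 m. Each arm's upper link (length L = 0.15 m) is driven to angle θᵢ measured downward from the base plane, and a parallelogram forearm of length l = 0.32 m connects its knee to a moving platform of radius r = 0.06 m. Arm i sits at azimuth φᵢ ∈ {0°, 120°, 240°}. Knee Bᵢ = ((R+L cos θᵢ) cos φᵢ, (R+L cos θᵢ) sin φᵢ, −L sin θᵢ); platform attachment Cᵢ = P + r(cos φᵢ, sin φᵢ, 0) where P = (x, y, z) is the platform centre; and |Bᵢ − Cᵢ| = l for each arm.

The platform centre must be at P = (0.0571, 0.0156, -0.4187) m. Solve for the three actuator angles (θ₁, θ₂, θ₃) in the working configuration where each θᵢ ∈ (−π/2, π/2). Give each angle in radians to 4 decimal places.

arm 1 (φ=0.0°): x'=0.0571, y'=0.0156
  A=0.0029, B=-0.4187, C=(l²−L²−A²−y'²−z²)/(2L)=-0.3189
  γ=atan2(-0.4187,0.0029)=-1.5639;  ψ=arccos(-0.7616)=2.4365;  θ1=γ+ψ≈0.8726
arm 2 (φ=120.0°): x'=-0.0150, y'=-0.0573
  A cos θ + B sin θ = C:  0.0750·cos θ + -0.4187·sin θ = -0.3477
  γ=atan2(-0.4187,0.0750)=-1.3935;  ψ=arccos(-0.8175)=2.5278;  θ2=γ+ψ≈1.1343
φ3=240.0° → target in arm frame (-0.0421, 0.0417)
  A=0.1021, B=-0.4187, C=(l²−L²−A²−y'²−z²)/(2L)=-0.3585
  √(A²+B²)=0.4310;  θ3 = -1.3317+2.5534 ≈ 1.2217

θ₁ = 0.8726, θ₂ = 1.1343, θ₃ = 1.2217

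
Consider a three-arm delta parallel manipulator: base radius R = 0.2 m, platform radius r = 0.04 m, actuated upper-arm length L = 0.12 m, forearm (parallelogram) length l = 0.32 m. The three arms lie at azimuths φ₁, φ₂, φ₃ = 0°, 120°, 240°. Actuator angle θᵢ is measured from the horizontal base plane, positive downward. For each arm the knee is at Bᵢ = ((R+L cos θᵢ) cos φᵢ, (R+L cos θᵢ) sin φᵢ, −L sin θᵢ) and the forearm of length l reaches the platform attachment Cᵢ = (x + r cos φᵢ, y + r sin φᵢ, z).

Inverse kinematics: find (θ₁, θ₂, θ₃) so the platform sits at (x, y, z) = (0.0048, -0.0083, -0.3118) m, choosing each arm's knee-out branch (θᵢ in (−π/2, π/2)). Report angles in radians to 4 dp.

arm 1 (φ=0.0°): x'=0.0048, y'=-0.0083
  e−x'=0.1552;  (l²−L²−(e−x')²−y'²−z²)/2L = -0.1391
  θ1 = atan2(B,A) + arccos(C/0.3483) = 0.8726
arm 2 (φ=120.0°): x'=-0.0096, y'=0.0000
  A cos θ + B sin θ = C:  0.1696·cos θ + -0.3118·sin θ = -0.1582
  γ=atan2(-0.3118,0.1696)=-1.0726;  ψ=arccos(-0.4458)=2.0329;  θ2=γ+ψ≈0.9603
rotate P by −φ3: (0.0048, 0.0083, -0.3118)
  A cos θ + B sin θ = C:  0.1552·cos θ + -0.3118·sin θ = -0.1391
  θ3 = atan2(B,A) + arccos(C/0.3483) = 0.8726

θ₁ = 0.8726, θ₂ = 0.9603, θ₃ = 0.8726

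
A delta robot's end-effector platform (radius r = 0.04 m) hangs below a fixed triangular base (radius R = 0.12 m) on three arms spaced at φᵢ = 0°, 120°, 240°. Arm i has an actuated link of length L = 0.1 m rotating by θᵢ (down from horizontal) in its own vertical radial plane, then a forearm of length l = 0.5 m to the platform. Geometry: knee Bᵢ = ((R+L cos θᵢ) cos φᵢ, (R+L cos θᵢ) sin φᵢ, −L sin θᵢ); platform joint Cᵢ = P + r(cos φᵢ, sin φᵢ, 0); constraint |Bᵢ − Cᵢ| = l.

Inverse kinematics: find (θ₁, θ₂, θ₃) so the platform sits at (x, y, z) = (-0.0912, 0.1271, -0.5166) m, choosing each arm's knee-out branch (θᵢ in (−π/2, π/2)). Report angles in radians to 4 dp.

rotate P by −φ1: (-0.0912, 0.1271, -0.5166)
  A cos θ + B sin θ = C:  0.1712·cos θ + -0.5166·sin θ = -0.3617
  √(A²+B²)=0.5442;  θ1 = -1.2508+2.2978 ≈ 1.0470
φ2=120.0° → target in arm frame (0.1557, 0.0154)
  e−x'=-0.0757;  (l²−L²−(e−x')²−y'²−z²)/2L = -0.1642
  γ=atan2(-0.5166,-0.0757)=-1.7162;  ψ=arccos(-0.3145)=1.8907;  θ2=γ+ψ≈0.1745
arm 3 (φ=240.0°): x'=-0.0645, y'=-0.1425
  A=0.1445, B=-0.5166, C=(l²−L²−A²−y'²−z²)/(2L)=-0.3403
  θ3 = atan2(B,A) + arccos(C/0.5364) = 0.9599

θ₁ = 1.0470, θ₂ = 0.1745, θ₃ = 0.9599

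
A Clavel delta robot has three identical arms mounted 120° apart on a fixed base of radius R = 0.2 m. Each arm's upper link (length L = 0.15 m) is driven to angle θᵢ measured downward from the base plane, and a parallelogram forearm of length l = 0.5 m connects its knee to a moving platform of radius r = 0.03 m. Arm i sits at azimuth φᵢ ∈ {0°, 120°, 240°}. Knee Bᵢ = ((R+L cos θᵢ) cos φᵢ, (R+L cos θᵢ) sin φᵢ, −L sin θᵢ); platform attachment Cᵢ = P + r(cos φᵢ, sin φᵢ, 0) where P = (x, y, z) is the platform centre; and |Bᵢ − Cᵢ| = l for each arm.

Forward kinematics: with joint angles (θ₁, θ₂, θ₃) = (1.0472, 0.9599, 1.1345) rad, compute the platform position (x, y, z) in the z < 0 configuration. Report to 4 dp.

(0.0001, 0.0265, -0.5650)

O1 = (0.2450·cos0.0°, 0.2450·sin0.0°, -0.1299) = (0.2450, 0.0000, -0.1299)
O2 = (0.2560·cos120.0°, 0.2560·sin120.0°, -0.1229) = (-0.1280, 0.2217, -0.1229)
arm 3 at φ=240.0°: e+L cos θ3 = 0.2334;  O3 = (-0.1167, -0.2021, -0.1359)
eliminate P² terms by subtracting sphere 1 from 2 and 3
plane₁₂: -0.7460x+0.4435y+0.0141z = 0.0038
Cramer: x(z) = 0.0004+0.0005z;  y(z) = 0.0091-0.0308z
quadratic in z: (1.0010)z²+(0.2590)z+(-0.1732)=0, √Δ=0.8721 → z ∈ {-0.5650, 0.3063}; z = -0.5650 (taking z<0)
x = 0.0001, y = 0.0265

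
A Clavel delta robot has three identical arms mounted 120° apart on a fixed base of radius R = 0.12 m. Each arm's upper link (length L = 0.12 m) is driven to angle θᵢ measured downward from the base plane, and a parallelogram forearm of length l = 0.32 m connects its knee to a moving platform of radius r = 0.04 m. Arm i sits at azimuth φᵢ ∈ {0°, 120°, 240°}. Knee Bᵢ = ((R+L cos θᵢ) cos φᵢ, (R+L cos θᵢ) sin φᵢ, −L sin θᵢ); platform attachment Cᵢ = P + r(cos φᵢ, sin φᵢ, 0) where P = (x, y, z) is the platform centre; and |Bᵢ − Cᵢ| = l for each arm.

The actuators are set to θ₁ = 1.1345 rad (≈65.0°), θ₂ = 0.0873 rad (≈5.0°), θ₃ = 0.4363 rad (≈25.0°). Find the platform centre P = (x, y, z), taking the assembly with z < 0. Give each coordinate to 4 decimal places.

φ1=0.0°: virtual centre (0.1307, 0.0000, -0.1088), radius l
arm 2 at φ=120.0°: ρ2 = 0.1995;  S2 = (-0.0998, 0.1728, -0.0105)
φ3=240.0°: virtual centre (-0.0944, -0.1635, -0.0507), radius l
eliminate P² terms by subtracting sphere 1 from 2 and 3
linear system: -0.4610x+0.3456y = 0.0110−0.1966z; -0.4502x+-0.3269y = 0.0093−0.1161z
Cramer: x(z) = -0.0222+0.3408z;  y(z) = 0.0022-0.1142z
sphere 1 gives Az²+Bz+C=0 with A=1.1292, B=0.1128, C=-0.0672;  B²−4AC=0.3161;  roots -0.2989, 0.1990;  negative root z = -0.2989
x = -0.1241, y = 0.0363

(-0.1241, 0.0363, -0.2989)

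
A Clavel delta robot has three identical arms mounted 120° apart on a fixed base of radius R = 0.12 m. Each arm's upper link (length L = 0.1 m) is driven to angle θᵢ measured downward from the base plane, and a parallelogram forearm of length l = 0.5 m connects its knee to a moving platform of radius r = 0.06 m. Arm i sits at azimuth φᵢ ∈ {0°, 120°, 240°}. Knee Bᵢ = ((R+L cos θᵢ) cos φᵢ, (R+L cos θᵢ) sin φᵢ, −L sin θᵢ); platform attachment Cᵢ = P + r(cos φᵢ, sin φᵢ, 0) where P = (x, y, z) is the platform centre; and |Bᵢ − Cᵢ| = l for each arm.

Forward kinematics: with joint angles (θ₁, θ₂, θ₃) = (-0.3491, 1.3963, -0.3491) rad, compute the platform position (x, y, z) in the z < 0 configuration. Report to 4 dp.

arm 1 at φ=0.0°: e+L cos θ1 = 0.1540;  centre 1 = (0.1540, 0.0000, 0.0342)
arm 2 at φ=120.0°: e+L cos θ2 = 0.0774;  centre 2 = (-0.0387, 0.0670, -0.0985)
φ3=240.0°: virtual centre (-0.0770, -0.1333, 0.0342), radius l
|centre ₂|²−|centre ₁|² = -0.0092;  |centre ₃|²−|centre ₁|² = 0.0000
[-0.3853 0.1340 -0.2654]·P = -0.0092;  [-0.4619 -0.2667 0.0000]·P = 0.0000
Cramer: x(z) = 0.0149-0.4298z;  y(z) = -0.0258+0.7445z
into |P−centre ₁|² = l²: 1.7390z² + 0.0127z + -0.2288 = 0;  Δ = 1.5919;  z = -0.3664 or 0.3591 → z<0 root = -0.3664
x = 0.1724, y = -0.2986

(0.1724, -0.2986, -0.3664)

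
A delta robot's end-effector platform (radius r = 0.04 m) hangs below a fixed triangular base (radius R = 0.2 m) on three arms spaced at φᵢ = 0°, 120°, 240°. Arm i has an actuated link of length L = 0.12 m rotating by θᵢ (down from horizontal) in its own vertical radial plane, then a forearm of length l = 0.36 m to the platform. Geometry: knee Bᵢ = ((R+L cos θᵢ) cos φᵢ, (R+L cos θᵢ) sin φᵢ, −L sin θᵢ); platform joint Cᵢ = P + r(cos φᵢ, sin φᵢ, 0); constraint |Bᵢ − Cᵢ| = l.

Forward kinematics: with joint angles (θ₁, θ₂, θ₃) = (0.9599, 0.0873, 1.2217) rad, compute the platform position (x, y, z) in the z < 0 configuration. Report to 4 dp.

arm 1 at φ=0.0°: e+L cos θ1 = 0.2288;  centre 1 = (0.2288, 0.0000, -0.0983)
arm 2 at φ=120.0°: e+L cos θ2 = 0.2795;  centre 2 = (-0.1398, 0.2421, -0.0105)
centre 3 = (0.2010·cos240.0°, 0.2010·sin240.0°, -0.1128) = (-0.1005, -0.1741, -0.1128)
eliminate P² terms by subtracting sphere 1 from 2 and 3
[-0.7372 0.4842 0.1757]·P = 0.0162;  [-0.6587 -0.3482 -0.0289]·P = -0.0089
det = 0.5756;  x = -0.0023+0.0819z,  y = 0.0300+-0.2381z
into |P−centre ₁|² = l²: 1.0634z² + 0.1444z + -0.0656 = 0;  Δ = 0.2999;  z = -0.3254 or 0.1896 → z<0 root = -0.3254
x = -0.0290, y = 0.1074

(-0.0290, 0.1074, -0.3254)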